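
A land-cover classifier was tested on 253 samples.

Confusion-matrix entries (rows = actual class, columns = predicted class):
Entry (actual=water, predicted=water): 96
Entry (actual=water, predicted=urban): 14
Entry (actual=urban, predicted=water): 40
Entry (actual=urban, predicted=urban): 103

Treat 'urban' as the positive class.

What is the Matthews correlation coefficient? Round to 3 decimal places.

MCC = (TP·TN − FP·FN) / √((TP+FP)(TP+FN)(TN+FP)(TN+FN))
Numerator = 103·96 − 14·40 = 9328
Denominator = √(117·143·110·136) = √250295760 = 15820.7383
MCC = 9328 / 15820.7383 = 0.590

0.590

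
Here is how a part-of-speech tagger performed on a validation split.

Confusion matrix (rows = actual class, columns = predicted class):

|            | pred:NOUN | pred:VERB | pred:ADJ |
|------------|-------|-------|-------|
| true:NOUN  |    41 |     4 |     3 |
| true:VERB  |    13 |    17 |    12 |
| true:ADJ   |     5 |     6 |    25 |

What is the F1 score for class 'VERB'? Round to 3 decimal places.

F1 score = 2·TP/(2·TP+FP+FN).
VERB: TP=17, FP=4+6=10, FN=13+12=25 → 34/69 = 0.4928

0.493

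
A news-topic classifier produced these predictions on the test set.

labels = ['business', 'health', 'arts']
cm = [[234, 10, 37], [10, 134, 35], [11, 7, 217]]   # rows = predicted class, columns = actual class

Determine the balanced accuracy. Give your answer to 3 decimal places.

0.852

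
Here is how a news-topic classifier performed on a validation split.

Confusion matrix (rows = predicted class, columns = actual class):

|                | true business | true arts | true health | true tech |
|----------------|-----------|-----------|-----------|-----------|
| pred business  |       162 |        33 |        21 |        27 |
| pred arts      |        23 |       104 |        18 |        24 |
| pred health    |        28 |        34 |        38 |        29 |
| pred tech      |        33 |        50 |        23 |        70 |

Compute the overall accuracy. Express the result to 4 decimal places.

0.5216

Accuracy = trace / total = (162+104+38+70=374) / 717 = 374/717 = 0.5216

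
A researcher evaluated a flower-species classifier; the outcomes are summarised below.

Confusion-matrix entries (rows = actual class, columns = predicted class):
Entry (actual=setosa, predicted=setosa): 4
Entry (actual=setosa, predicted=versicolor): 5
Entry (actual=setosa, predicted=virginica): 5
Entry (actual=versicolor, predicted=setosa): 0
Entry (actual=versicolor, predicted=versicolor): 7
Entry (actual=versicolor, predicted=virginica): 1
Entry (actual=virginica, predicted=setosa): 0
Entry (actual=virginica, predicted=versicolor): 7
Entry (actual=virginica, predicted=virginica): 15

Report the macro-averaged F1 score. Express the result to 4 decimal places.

0.5535

Per-class F1 score (2·TP/(2·TP+FP+FN)):
  setosa: TP=4, FP=0+0=0, FN=5+5=10 → 8/18 = 0.44444
  versicolor: TP=7, FP=5+7=12, FN=0+1=1 → 14/27 = 0.51852
  virginica: TP=15, FP=5+1=6, FN=0+7=7 → 30/43 = 0.69767
Macro-F1 score = mean = (0.44444 + 0.51852 + 0.69767) / 3 = 0.5535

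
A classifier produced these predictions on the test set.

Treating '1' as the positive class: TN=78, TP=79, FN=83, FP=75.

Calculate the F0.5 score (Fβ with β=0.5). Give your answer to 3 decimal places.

0.508

Fβ = (1+β²)·TP / ((1+β²)·TP + β²·FN + FP), with β²=1/4
= 1.25·79 / (1.25·79 + 0.25·83 + 75) = 0.508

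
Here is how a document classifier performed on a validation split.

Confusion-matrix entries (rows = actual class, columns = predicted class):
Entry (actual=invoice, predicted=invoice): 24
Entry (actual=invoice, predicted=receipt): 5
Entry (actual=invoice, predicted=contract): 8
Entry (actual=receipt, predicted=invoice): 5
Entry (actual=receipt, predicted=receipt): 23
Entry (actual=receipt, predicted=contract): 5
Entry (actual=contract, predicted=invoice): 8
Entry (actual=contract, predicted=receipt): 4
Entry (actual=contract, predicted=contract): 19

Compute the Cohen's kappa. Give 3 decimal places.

0.479

Observed agreement pₒ = trace/N = 66/101 = 0.6535
Expected agreement pₑ = Σ (rowᵢ·colᵢ)/N² = (37·37 + 33·32 + 31·32)/101² = 0.3350
κ = (pₒ − pₑ)/(1 − pₑ) = (0.6535 − 0.3350)/(1 − 0.3350) = 0.479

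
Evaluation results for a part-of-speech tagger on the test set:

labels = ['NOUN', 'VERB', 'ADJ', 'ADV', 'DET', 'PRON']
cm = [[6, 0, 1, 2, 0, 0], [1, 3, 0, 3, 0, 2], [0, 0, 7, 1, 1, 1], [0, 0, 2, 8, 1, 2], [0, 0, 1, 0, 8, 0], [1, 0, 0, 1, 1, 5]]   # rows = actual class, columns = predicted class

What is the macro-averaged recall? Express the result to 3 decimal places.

Per-class recall (TP/(TP+FN)):
  NOUN: TP=6, FN=0+1+2+0+0=3 → 6/9 = 0.6667
  VERB: TP=3, FN=1+0+3+0+2=6 → 3/9 = 0.3333
  ADJ: TP=7, FN=0+0+1+1+1=3 → 7/10 = 0.7000
  ADV: TP=8, FN=0+0+2+1+2=5 → 8/13 = 0.6154
  DET: TP=8, FN=0+0+1+0+0=1 → 8/9 = 0.8889
  PRON: TP=5, FN=1+0+0+1+1=3 → 5/8 = 0.6250
Macro-recall = mean = (0.6667 + 0.3333 + 0.7000 + 0.6154 + 0.8889 + 0.6250) / 6 = 0.638

0.638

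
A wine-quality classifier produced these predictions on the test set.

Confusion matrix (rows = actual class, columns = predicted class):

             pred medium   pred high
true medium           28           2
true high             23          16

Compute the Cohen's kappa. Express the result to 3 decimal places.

0.318

Observed agreement pₒ = trace/N = 44/69 = 0.6377
Expected agreement pₑ = Σ (rowᵢ·colᵢ)/N² = (30·51 + 39·18)/69² = 0.4688
κ = (pₒ − pₑ)/(1 − pₑ) = (0.6377 − 0.4688)/(1 − 0.4688) = 0.318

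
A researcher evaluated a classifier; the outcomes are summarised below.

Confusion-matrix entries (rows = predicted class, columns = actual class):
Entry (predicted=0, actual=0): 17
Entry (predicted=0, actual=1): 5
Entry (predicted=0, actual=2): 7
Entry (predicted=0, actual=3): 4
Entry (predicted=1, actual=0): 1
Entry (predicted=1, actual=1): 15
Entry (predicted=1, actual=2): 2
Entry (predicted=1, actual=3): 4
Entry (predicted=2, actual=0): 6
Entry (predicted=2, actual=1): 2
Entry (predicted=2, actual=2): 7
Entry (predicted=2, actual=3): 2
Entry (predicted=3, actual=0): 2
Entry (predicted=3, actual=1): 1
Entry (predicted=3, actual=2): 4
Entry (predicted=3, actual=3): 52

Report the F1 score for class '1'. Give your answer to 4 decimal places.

0.6667

One-vs-rest for '1': TP = diagonal; FP = other classes predicted '1'; FN = '1' predicted as other.
F1 score = 2·TP/(2·TP+FP+FN).
1: TP=15, FP=1+2+4=7, FN=5+2+1=8 → 30/45 = 0.66667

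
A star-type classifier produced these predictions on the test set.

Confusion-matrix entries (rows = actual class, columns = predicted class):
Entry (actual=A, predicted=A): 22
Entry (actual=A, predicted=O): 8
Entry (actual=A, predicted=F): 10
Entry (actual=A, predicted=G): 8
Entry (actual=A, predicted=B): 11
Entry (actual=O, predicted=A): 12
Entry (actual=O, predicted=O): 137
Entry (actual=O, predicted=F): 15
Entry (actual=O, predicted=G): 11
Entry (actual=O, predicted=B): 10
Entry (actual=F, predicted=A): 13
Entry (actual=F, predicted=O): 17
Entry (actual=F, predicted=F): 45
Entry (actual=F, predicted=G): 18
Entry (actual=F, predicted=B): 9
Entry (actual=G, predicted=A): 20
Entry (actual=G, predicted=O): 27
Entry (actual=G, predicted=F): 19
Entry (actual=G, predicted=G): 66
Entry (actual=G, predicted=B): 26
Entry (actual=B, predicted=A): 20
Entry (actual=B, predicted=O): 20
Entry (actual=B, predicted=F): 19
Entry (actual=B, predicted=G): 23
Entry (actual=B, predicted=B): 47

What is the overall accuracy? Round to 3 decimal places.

Accuracy = trace / total = (22+137+45+66+47=317) / 633 = 317/633 = 0.501

0.501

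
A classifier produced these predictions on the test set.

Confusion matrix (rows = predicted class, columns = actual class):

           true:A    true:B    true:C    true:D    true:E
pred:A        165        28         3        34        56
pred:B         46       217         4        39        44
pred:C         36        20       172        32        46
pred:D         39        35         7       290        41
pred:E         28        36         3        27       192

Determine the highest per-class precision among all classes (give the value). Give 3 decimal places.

Per-class precision (TP/(TP+FP)):
  A: TP=165, FP=28+3+34+56=121 → 165/286 = 0.5769
  B: TP=217, FP=46+4+39+44=133 → 217/350 = 0.6200
  C: TP=172, FP=36+20+32+46=134 → 172/306 = 0.5621
  D: TP=290, FP=39+35+7+41=122 → 290/412 = 0.7039
  E: TP=192, FP=28+36+3+27=94 → 192/286 = 0.6713
Highest is class 'D' with precision = 0.704.

0.704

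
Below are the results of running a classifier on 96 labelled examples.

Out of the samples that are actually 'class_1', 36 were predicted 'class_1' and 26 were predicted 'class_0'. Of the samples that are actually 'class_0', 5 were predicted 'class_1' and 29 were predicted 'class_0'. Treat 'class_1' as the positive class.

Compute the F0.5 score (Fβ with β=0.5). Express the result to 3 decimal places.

0.796

Fβ = (1+β²)·TP / ((1+β²)·TP + β²·FN + FP), with β²=1/4
= 1.25·36 / (1.25·36 + 0.25·26 + 5) = 0.796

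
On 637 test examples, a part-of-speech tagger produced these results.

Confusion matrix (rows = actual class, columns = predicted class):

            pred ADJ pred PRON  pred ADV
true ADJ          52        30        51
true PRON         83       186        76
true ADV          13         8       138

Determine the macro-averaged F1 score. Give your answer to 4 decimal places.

0.5583

Per-class F1 score (2·TP/(2·TP+FP+FN)):
  ADJ: TP=52, FP=83+13=96, FN=30+51=81 → 104/281 = 0.37011
  PRON: TP=186, FP=30+8=38, FN=83+76=159 → 372/569 = 0.65378
  ADV: TP=138, FP=51+76=127, FN=13+8=21 → 276/424 = 0.65094
Macro-F1 score = mean = (0.37011 + 0.65378 + 0.65094) / 3 = 0.5583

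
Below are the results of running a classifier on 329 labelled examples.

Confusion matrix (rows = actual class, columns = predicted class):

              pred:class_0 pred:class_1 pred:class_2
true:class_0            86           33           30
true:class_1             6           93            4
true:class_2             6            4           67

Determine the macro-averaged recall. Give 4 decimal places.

0.7834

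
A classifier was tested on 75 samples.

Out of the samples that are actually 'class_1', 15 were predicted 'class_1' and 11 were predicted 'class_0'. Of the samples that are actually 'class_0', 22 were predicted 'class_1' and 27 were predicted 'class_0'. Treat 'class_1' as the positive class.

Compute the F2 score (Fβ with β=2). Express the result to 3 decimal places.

Fβ = (1+β²)·TP / ((1+β²)·TP + β²·FN + FP), with β²=4
= 5·15 / (5·15 + 4·11 + 22) = 0.532

0.532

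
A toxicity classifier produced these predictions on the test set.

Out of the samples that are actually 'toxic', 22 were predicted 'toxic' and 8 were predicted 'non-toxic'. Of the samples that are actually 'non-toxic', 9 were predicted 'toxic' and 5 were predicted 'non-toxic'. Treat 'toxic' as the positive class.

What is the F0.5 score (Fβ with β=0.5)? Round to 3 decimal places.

Fβ = (1+β²)·TP / ((1+β²)·TP + β²·FN + FP), with β²=1/4
= 1.25·22 / (1.25·22 + 0.25·8 + 9) = 0.714

0.714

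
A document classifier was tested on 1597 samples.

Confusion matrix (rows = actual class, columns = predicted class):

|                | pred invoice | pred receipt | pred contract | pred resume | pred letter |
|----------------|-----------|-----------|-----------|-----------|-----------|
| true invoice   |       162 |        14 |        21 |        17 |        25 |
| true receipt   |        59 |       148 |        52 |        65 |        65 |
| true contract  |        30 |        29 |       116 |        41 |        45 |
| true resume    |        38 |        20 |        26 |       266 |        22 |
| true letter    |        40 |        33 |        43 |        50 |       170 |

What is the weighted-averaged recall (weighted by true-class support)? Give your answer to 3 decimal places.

0.540

Per-class recall (TP/(TP+FN)):
  invoice: TP=162, FN=14+21+17+25=77 → 162/239 = 0.6778
  receipt: TP=148, FN=59+52+65+65=241 → 148/389 = 0.3805
  contract: TP=116, FN=30+29+41+45=145 → 116/261 = 0.4444
  resume: TP=266, FN=38+20+26+22=106 → 266/372 = 0.7151
  letter: TP=170, FN=40+33+43+50=166 → 170/336 = 0.5060
Weighted-recall = Σ (supportᵢ/N)·recallᵢ with N=1597: (239/1597)·0.6778 + (389/1597)·0.3805 + (261/1597)·0.4444 + (372/1597)·0.7151 + (336/1597)·0.5060 = 0.540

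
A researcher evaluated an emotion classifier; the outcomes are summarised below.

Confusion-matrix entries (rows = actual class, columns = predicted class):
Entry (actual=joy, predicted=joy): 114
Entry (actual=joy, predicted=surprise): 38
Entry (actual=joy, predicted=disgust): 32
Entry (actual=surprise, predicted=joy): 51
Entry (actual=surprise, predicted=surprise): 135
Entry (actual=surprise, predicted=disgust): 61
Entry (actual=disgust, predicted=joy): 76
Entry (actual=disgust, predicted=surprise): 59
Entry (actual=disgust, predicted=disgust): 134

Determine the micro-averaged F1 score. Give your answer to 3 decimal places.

0.547

Micro-averaging pools counts across classes: ΣTP=383, ΣFP=317, ΣFN=317.
Micro-F1 score = 2·TP/(2·TP+FP+FN) on pooled counts = 0.547 (equals overall accuracy in single-label multiclass).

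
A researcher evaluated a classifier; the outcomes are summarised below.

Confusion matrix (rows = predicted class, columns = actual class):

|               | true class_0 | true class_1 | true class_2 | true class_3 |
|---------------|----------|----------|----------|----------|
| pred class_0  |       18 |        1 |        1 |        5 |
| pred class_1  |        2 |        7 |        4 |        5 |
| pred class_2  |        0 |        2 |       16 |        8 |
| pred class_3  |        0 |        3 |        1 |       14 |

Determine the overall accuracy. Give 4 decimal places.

Accuracy = trace / total = (18+7+16+14=55) / 87 = 55/87 = 0.6322

0.6322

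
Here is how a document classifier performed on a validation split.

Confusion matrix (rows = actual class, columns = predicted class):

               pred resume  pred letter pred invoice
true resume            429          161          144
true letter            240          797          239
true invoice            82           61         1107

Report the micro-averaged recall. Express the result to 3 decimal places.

0.716

Micro-averaging pools counts across classes: ΣTP=2333, ΣFP=927, ΣFN=927.
Micro-recall = TP/(TP+FN) on pooled counts = 0.716 (equals overall accuracy in single-label multiclass).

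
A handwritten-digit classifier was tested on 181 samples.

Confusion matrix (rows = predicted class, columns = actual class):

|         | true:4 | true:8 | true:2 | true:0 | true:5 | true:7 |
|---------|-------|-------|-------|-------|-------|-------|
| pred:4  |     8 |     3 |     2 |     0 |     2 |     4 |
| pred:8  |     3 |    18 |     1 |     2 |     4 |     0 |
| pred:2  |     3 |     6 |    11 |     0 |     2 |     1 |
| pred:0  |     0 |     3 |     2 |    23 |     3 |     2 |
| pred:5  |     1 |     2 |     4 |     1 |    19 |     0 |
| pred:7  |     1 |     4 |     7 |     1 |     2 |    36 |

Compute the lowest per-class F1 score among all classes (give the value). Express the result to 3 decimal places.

0.440

Per-class F1 score (2·TP/(2·TP+FP+FN)):
  4: TP=8, FP=3+2+0+2+4=11, FN=3+3+0+1+1=8 → 16/35 = 0.4571
  8: TP=18, FP=3+1+2+4+0=10, FN=3+6+3+2+4=18 → 36/64 = 0.5625
  2: TP=11, FP=3+6+0+2+1=12, FN=2+1+2+4+7=16 → 22/50 = 0.4400
  0: TP=23, FP=0+3+2+3+2=10, FN=0+2+0+1+1=4 → 46/60 = 0.7667
  5: TP=19, FP=1+2+4+1+0=8, FN=2+4+2+3+2=13 → 38/59 = 0.6441
  7: TP=36, FP=1+4+7+1+2=15, FN=4+0+1+2+0=7 → 72/94 = 0.7660
Lowest is class '2' with F1 score = 0.440.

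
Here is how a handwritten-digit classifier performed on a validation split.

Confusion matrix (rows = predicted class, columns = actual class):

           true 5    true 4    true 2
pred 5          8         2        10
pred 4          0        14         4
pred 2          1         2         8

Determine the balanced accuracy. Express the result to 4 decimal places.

Balanced accuracy = mean of per-class recall.
  5: recall = 8/9 = 0.88889
  4: recall = 14/18 = 0.77778
  2: recall = 8/22 = 0.36364
Mean = (0.88889 + 0.77778 + 0.36364) / 3 = 0.6768

0.6768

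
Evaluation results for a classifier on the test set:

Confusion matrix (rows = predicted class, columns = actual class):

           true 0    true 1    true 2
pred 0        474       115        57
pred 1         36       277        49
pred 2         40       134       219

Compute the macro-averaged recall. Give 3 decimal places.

0.687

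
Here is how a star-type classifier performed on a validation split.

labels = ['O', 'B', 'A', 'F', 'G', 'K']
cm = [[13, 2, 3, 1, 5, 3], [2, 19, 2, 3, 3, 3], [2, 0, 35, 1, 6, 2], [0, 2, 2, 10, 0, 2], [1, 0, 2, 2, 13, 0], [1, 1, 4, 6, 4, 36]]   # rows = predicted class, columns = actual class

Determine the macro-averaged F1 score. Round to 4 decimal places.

Per-class F1 score (2·TP/(2·TP+FP+FN)):
  O: TP=13, FP=2+3+1+5+3=14, FN=2+2+0+1+1=6 → 26/46 = 0.56522
  B: TP=19, FP=2+2+3+3+3=13, FN=2+0+2+0+1=5 → 38/56 = 0.67857
  A: TP=35, FP=2+0+1+6+2=11, FN=3+2+2+2+4=13 → 70/94 = 0.74468
  F: TP=10, FP=0+2+2+0+2=6, FN=1+3+1+2+6=13 → 20/39 = 0.51282
  G: TP=13, FP=1+0+2+2+0=5, FN=5+3+6+0+4=18 → 26/49 = 0.53061
  K: TP=36, FP=1+1+4+6+4=16, FN=3+3+2+2+0=10 → 72/98 = 0.73469
Macro-F1 score = mean = (0.56522 + 0.67857 + 0.74468 + 0.51282 + 0.53061 + 0.73469) / 6 = 0.6278

0.6278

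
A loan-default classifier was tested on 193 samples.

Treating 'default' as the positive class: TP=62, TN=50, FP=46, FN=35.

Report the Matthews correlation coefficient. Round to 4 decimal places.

MCC = (TP·TN − FP·FN) / √((TP+FP)(TP+FN)(TN+FP)(TN+FN))
Numerator = 62·50 − 46·35 = 1490
Denominator = √(108·97·96·85) = √85484160 = 9245.7644
MCC = 1490 / 9245.7644 = 0.1612

0.1612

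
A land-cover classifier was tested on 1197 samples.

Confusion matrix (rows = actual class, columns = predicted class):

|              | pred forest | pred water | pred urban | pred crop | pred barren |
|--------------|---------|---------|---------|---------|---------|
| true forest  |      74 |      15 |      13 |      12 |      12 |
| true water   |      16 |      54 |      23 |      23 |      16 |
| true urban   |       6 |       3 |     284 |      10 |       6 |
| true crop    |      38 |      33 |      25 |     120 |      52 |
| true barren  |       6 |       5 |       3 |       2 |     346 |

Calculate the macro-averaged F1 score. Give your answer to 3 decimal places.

0.658

Per-class F1 score (2·TP/(2·TP+FP+FN)):
  forest: TP=74, FP=16+6+38+6=66, FN=15+13+12+12=52 → 148/266 = 0.5564
  water: TP=54, FP=15+3+33+5=56, FN=16+23+23+16=78 → 108/242 = 0.4463
  urban: TP=284, FP=13+23+25+3=64, FN=6+3+10+6=25 → 568/657 = 0.8645
  crop: TP=120, FP=12+23+10+2=47, FN=38+33+25+52=148 → 240/435 = 0.5517
  barren: TP=346, FP=12+16+6+52=86, FN=6+5+3+2=16 → 692/794 = 0.8715
Macro-F1 score = mean = (0.5564 + 0.4463 + 0.8645 + 0.5517 + 0.8715) / 5 = 0.658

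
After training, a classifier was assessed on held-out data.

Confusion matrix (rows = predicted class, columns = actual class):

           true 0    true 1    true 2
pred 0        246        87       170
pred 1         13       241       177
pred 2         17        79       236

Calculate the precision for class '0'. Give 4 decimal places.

0.4891

One-vs-rest for '0': TP = diagonal; FP = other classes predicted '0'; FN = '0' predicted as other.
precision = TP/(TP+FP).
0: TP=246, FP=87+170=257 → 246/503 = 0.48907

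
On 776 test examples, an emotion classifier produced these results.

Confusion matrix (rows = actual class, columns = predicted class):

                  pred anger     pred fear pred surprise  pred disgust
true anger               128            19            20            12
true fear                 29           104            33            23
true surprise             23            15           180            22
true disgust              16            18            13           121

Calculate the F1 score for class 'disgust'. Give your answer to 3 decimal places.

One-vs-rest for 'disgust': TP = diagonal; FP = other classes predicted 'disgust'; FN = 'disgust' predicted as other.
F1 score = 2·TP/(2·TP+FP+FN).
disgust: TP=121, FP=12+23+22=57, FN=16+18+13=47 → 242/346 = 0.6994

0.699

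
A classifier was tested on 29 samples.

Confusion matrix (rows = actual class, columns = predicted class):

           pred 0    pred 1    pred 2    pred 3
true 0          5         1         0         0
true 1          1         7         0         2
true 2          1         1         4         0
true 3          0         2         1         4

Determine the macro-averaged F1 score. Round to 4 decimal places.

0.6946

Per-class F1 score (2·TP/(2·TP+FP+FN)):
  0: TP=5, FP=1+1+0=2, FN=1+0+0=1 → 10/13 = 0.76923
  1: TP=7, FP=1+1+2=4, FN=1+0+2=3 → 14/21 = 0.66667
  2: TP=4, FP=0+0+1=1, FN=1+1+0=2 → 8/11 = 0.72727
  3: TP=4, FP=0+2+0=2, FN=0+2+1=3 → 8/13 = 0.61538
Macro-F1 score = mean = (0.76923 + 0.66667 + 0.72727 + 0.61538) / 4 = 0.6946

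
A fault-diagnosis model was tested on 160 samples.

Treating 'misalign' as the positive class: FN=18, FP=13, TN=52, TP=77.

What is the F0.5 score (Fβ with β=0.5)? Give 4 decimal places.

0.8462

Fβ = (1+β²)·TP / ((1+β²)·TP + β²·FN + FP), with β²=1/4
= 1.25·77 / (1.25·77 + 0.25·18 + 13) = 0.8462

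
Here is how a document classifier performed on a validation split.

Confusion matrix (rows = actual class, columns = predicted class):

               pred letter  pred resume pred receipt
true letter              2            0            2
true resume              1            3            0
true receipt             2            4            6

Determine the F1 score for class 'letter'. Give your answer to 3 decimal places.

Take TP from the diagonal, FP from the rest of the 'letter' prediction marginal, FN from the rest of the 'letter' actual marginal.
F1 score = 2·TP/(2·TP+FP+FN).
letter: TP=2, FP=1+2=3, FN=0+2=2 → 4/9 = 0.4444

0.444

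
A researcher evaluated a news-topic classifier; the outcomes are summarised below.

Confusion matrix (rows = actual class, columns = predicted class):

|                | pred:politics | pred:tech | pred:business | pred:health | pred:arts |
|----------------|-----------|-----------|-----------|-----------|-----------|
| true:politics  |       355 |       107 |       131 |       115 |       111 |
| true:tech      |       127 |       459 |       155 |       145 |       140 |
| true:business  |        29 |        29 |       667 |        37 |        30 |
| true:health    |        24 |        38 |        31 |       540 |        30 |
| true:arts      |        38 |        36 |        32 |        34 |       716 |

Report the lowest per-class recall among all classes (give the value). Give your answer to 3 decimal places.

0.433

Per-class recall (TP/(TP+FN)):
  politics: TP=355, FN=107+131+115+111=464 → 355/819 = 0.4335
  tech: TP=459, FN=127+155+145+140=567 → 459/1026 = 0.4474
  business: TP=667, FN=29+29+37+30=125 → 667/792 = 0.8422
  health: TP=540, FN=24+38+31+30=123 → 540/663 = 0.8145
  arts: TP=716, FN=38+36+32+34=140 → 716/856 = 0.8364
Lowest is class 'politics' with recall = 0.433.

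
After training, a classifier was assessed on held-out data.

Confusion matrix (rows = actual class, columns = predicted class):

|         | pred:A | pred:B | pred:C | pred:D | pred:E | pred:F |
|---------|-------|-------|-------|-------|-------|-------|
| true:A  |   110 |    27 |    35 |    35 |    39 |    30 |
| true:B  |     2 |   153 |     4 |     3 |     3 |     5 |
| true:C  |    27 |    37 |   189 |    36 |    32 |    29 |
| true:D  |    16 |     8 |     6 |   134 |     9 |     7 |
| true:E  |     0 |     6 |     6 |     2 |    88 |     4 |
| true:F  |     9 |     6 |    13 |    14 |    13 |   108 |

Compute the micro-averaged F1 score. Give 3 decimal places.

0.628

Micro-averaging pools counts across classes: ΣTP=782, ΣFP=463, ΣFN=463.
Micro-F1 score = 2·TP/(2·TP+FP+FN) on pooled counts = 0.628 (equals overall accuracy in single-label multiclass).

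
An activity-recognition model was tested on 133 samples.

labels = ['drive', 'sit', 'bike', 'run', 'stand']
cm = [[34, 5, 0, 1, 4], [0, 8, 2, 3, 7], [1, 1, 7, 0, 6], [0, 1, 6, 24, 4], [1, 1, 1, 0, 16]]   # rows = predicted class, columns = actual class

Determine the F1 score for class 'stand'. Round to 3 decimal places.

0.571

F1 score = 2·TP/(2·TP+FP+FN).
stand: TP=16, FP=1+1+1+0=3, FN=4+7+6+4=21 → 32/56 = 0.5714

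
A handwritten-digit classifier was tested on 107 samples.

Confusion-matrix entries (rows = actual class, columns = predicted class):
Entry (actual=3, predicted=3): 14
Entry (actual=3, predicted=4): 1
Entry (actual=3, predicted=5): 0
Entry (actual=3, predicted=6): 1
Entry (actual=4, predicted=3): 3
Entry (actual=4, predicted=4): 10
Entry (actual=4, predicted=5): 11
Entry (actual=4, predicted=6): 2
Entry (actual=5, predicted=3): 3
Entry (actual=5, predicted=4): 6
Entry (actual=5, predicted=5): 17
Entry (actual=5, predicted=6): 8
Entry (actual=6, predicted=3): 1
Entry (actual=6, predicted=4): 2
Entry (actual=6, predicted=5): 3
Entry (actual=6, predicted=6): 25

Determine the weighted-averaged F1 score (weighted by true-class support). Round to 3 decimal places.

Per-class F1 score (2·TP/(2·TP+FP+FN)):
  3: TP=14, FP=3+3+1=7, FN=1+0+1=2 → 28/37 = 0.7568
  4: TP=10, FP=1+6+2=9, FN=3+11+2=16 → 20/45 = 0.4444
  5: TP=17, FP=0+11+3=14, FN=3+6+8=17 → 34/65 = 0.5231
  6: TP=25, FP=1+2+8=11, FN=1+2+3=6 → 50/67 = 0.7463
Weighted-F1 score = Σ (supportᵢ/N)·F1 scoreᵢ with N=107: (16/107)·0.7568 + (26/107)·0.4444 + (34/107)·0.5231 + (31/107)·0.7463 = 0.604

0.604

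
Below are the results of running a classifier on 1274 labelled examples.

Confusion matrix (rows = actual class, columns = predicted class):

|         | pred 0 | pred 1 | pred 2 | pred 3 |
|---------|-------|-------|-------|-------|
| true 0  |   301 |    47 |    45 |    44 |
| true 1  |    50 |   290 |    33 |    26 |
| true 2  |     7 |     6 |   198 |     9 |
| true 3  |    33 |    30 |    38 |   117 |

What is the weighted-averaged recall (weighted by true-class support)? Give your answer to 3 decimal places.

Per-class recall (TP/(TP+FN)):
  0: TP=301, FN=47+45+44=136 → 301/437 = 0.6888
  1: TP=290, FN=50+33+26=109 → 290/399 = 0.7268
  2: TP=198, FN=7+6+9=22 → 198/220 = 0.9000
  3: TP=117, FN=33+30+38=101 → 117/218 = 0.5367
Weighted-recall = Σ (supportᵢ/N)·recallᵢ with N=1274: (437/1274)·0.6888 + (399/1274)·0.7268 + (220/1274)·0.9000 + (218/1274)·0.5367 = 0.711

0.711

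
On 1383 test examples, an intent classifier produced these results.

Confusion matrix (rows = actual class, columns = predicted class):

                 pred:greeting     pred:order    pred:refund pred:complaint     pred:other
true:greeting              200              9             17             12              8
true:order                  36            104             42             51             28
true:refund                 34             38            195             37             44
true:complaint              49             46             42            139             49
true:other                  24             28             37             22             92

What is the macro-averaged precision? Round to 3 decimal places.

0.516

Per-class precision (TP/(TP+FP)):
  greeting: TP=200, FP=36+34+49+24=143 → 200/343 = 0.5831
  order: TP=104, FP=9+38+46+28=121 → 104/225 = 0.4622
  refund: TP=195, FP=17+42+42+37=138 → 195/333 = 0.5856
  complaint: TP=139, FP=12+51+37+22=122 → 139/261 = 0.5326
  other: TP=92, FP=8+28+44+49=129 → 92/221 = 0.4163
Macro-precision = mean = (0.5831 + 0.4622 + 0.5856 + 0.5326 + 0.4163) / 5 = 0.516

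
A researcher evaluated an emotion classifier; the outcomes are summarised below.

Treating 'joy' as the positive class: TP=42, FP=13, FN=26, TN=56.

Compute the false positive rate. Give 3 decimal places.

0.188

FPR = FP/(FP+TN) = 13/(13+56) = 0.188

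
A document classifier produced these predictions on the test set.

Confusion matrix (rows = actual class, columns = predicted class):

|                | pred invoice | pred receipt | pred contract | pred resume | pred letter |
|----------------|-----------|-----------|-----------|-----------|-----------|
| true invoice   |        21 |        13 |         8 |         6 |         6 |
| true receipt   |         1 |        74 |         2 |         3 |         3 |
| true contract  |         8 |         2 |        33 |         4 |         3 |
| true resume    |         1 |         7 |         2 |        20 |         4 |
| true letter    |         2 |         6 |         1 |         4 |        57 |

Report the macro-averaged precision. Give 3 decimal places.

Per-class precision (TP/(TP+FP)):
  invoice: TP=21, FP=1+8+1+2=12 → 21/33 = 0.6364
  receipt: TP=74, FP=13+2+7+6=28 → 74/102 = 0.7255
  contract: TP=33, FP=8+2+2+1=13 → 33/46 = 0.7174
  resume: TP=20, FP=6+3+4+4=17 → 20/37 = 0.5405
  letter: TP=57, FP=6+3+3+4=16 → 57/73 = 0.7808
Macro-precision = mean = (0.6364 + 0.7255 + 0.7174 + 0.5405 + 0.7808) / 5 = 0.680

0.680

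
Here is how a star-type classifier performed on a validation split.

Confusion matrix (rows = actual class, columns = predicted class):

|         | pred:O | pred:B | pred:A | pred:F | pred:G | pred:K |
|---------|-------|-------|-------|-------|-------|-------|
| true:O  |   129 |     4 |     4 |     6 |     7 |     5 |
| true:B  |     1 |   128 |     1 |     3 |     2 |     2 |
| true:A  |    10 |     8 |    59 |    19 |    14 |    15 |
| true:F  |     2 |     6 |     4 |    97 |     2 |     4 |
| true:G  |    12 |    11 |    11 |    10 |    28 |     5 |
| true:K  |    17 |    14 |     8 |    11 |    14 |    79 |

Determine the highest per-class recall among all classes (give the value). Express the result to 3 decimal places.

Per-class recall (TP/(TP+FN)):
  O: TP=129, FN=4+4+6+7+5=26 → 129/155 = 0.8323
  B: TP=128, FN=1+1+3+2+2=9 → 128/137 = 0.9343
  A: TP=59, FN=10+8+19+14+15=66 → 59/125 = 0.4720
  F: TP=97, FN=2+6+4+2+4=18 → 97/115 = 0.8435
  G: TP=28, FN=12+11+11+10+5=49 → 28/77 = 0.3636
  K: TP=79, FN=17+14+8+11+14=64 → 79/143 = 0.5524
Highest is class 'B' with recall = 0.934.

0.934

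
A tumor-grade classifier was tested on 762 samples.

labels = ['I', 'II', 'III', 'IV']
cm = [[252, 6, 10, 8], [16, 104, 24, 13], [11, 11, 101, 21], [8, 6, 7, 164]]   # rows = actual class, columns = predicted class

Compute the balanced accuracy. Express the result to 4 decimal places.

Balanced accuracy = mean of per-class recall.
  I: recall = 252/276 = 0.91304
  II: recall = 104/157 = 0.66242
  III: recall = 101/144 = 0.70139
  IV: recall = 164/185 = 0.88649
Mean = (0.91304 + 0.66242 + 0.70139 + 0.88649) / 4 = 0.7908

0.7908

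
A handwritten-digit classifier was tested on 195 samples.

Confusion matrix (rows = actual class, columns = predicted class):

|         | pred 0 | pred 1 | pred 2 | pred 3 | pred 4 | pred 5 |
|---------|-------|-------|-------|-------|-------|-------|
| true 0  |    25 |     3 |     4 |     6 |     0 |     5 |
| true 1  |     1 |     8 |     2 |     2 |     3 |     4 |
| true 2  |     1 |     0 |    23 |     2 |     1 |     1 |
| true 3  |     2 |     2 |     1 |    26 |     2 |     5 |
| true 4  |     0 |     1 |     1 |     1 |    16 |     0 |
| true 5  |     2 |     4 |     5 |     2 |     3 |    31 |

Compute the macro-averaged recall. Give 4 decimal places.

Per-class recall (TP/(TP+FN)):
  0: TP=25, FN=3+4+6+0+5=18 → 25/43 = 0.58140
  1: TP=8, FN=1+2+2+3+4=12 → 8/20 = 0.40000
  2: TP=23, FN=1+0+2+1+1=5 → 23/28 = 0.82143
  3: TP=26, FN=2+2+1+2+5=12 → 26/38 = 0.68421
  4: TP=16, FN=0+1+1+1+0=3 → 16/19 = 0.84211
  5: TP=31, FN=2+4+5+2+3=16 → 31/47 = 0.65957
Macro-recall = mean = (0.58140 + 0.40000 + 0.82143 + 0.68421 + 0.84211 + 0.65957) / 6 = 0.6648

0.6648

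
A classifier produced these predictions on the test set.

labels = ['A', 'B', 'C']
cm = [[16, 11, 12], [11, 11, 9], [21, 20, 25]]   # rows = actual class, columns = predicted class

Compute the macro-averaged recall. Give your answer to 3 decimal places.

Per-class recall (TP/(TP+FN)):
  A: TP=16, FN=11+12=23 → 16/39 = 0.4103
  B: TP=11, FN=11+9=20 → 11/31 = 0.3548
  C: TP=25, FN=21+20=41 → 25/66 = 0.3788
Macro-recall = mean = (0.4103 + 0.3548 + 0.3788) / 3 = 0.381

0.381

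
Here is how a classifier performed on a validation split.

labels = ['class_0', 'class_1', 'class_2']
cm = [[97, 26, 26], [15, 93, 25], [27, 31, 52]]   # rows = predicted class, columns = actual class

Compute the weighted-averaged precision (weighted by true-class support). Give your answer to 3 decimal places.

Per-class precision (TP/(TP+FP)):
  class_0: TP=97, FP=26+26=52 → 97/149 = 0.6510
  class_1: TP=93, FP=15+25=40 → 93/133 = 0.6992
  class_2: TP=52, FP=27+31=58 → 52/110 = 0.4727
Weighted-precision = Σ (supportᵢ/N)·precisionᵢ with N=392: (139/392)·0.6510 + (150/392)·0.6992 + (103/392)·0.4727 = 0.623

0.623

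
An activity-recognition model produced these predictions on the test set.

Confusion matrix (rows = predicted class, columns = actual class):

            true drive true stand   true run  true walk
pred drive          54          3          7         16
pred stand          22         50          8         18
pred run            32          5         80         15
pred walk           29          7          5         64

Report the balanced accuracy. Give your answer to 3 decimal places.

0.632

Balanced accuracy = mean of per-class recall.
  drive: recall = 54/137 = 0.3942
  stand: recall = 50/65 = 0.7692
  run: recall = 80/100 = 0.8000
  walk: recall = 64/113 = 0.5664
Mean = (0.3942 + 0.7692 + 0.8000 + 0.5664) / 4 = 0.632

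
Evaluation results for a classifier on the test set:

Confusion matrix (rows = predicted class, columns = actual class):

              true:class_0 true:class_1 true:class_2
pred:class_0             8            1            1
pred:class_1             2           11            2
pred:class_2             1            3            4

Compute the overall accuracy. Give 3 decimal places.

Accuracy = trace / total = (8+11+4=23) / 33 = 23/33 = 0.697

0.697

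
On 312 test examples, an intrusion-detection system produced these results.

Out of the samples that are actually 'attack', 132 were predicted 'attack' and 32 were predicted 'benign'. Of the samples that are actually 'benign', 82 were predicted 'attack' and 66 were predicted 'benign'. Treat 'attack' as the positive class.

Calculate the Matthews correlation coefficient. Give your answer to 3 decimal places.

MCC = (TP·TN − FP·FN) / √((TP+FP)(TP+FN)(TN+FP)(TN+FN))
Numerator = 132·66 − 82·32 = 6088
Denominator = √(214·164·148·98) = √509032384 = 22561.7460
MCC = 6088 / 22561.7460 = 0.270

0.270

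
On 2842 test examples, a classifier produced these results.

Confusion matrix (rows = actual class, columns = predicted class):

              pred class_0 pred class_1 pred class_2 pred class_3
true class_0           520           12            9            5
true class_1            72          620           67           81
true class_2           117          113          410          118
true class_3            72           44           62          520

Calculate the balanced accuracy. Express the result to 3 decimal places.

0.744

Balanced accuracy = mean of per-class recall.
  class_0: recall = 520/546 = 0.9524
  class_1: recall = 620/840 = 0.7381
  class_2: recall = 410/758 = 0.5409
  class_3: recall = 520/698 = 0.7450
Mean = (0.9524 + 0.7381 + 0.5409 + 0.7450) / 4 = 0.744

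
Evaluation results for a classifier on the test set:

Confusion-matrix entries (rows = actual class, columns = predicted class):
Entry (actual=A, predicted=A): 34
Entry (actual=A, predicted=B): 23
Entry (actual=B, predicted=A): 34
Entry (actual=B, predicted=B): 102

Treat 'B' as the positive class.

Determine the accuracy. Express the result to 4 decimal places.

0.7047

Accuracy = (TP+TN)/N = (102+34)/193 = 0.7047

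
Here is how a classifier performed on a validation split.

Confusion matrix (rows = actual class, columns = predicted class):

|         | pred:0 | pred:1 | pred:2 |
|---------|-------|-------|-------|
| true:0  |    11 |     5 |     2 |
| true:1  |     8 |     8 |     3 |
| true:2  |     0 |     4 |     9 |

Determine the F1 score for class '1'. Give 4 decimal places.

0.4444

Take TP from the diagonal, FP from the rest of the '1' prediction marginal, FN from the rest of the '1' actual marginal.
F1 score = 2·TP/(2·TP+FP+FN).
1: TP=8, FP=5+4=9, FN=8+3=11 → 16/36 = 0.44444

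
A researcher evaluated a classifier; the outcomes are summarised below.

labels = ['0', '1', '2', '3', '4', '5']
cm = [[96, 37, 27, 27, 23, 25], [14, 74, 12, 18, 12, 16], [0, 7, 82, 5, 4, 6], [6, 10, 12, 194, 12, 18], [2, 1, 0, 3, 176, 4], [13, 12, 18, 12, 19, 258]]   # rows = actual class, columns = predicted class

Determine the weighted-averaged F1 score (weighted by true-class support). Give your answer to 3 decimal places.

0.692

Per-class F1 score (2·TP/(2·TP+FP+FN)):
  0: TP=96, FP=14+0+6+2+13=35, FN=37+27+27+23+25=139 → 192/366 = 0.5246
  1: TP=74, FP=37+7+10+1+12=67, FN=14+12+18+12+16=72 → 148/287 = 0.5157
  2: TP=82, FP=27+12+12+0+18=69, FN=0+7+5+4+6=22 → 164/255 = 0.6431
  3: TP=194, FP=27+18+5+3+12=65, FN=6+10+12+12+18=58 → 388/511 = 0.7593
  4: TP=176, FP=23+12+4+12+19=70, FN=2+1+0+3+4=10 → 352/432 = 0.8148
  5: TP=258, FP=25+16+6+18+4=69, FN=13+12+18+12+19=74 → 516/659 = 0.7830
Weighted-F1 score = Σ (supportᵢ/N)·F1 scoreᵢ with N=1255: (235/1255)·0.5246 + (146/1255)·0.5157 + (104/1255)·0.6431 + (252/1255)·0.7593 + (186/1255)·0.8148 + (332/1255)·0.7830 = 0.692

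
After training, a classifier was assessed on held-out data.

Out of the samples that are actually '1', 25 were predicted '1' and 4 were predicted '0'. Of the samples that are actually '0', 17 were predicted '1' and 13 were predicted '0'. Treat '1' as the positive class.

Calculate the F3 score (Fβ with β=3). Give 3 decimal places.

0.825

Fβ = (1+β²)·TP / ((1+β²)·TP + β²·FN + FP), with β²=9
= 10·25 / (10·25 + 9·4 + 17) = 0.825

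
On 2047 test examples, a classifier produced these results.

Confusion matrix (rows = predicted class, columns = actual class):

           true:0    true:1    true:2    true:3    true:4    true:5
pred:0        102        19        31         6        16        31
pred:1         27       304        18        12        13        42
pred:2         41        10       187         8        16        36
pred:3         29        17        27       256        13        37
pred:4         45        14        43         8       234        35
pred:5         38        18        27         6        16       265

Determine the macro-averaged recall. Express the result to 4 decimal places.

0.6563

Per-class recall (TP/(TP+FN)):
  0: TP=102, FN=27+41+29+45+38=180 → 102/282 = 0.36170
  1: TP=304, FN=19+10+17+14+18=78 → 304/382 = 0.79581
  2: TP=187, FN=31+18+27+43+27=146 → 187/333 = 0.56156
  3: TP=256, FN=6+12+8+8+6=40 → 256/296 = 0.86486
  4: TP=234, FN=16+13+16+13+16=74 → 234/308 = 0.75974
  5: TP=265, FN=31+42+36+37+35=181 → 265/446 = 0.59417
Macro-recall = mean = (0.36170 + 0.79581 + 0.56156 + 0.86486 + 0.75974 + 0.59417) / 6 = 0.6563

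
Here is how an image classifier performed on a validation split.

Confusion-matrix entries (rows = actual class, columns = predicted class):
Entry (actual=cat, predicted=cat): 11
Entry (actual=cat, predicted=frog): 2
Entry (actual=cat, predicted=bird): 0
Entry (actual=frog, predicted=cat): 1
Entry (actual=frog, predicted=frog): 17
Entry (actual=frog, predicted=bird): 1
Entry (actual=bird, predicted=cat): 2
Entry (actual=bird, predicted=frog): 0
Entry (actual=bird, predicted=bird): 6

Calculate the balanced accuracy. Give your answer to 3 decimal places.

Balanced accuracy = mean of per-class recall.
  cat: recall = 11/13 = 0.8462
  frog: recall = 17/19 = 0.8947
  bird: recall = 6/8 = 0.7500
Mean = (0.8462 + 0.8947 + 0.7500) / 3 = 0.830

0.830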